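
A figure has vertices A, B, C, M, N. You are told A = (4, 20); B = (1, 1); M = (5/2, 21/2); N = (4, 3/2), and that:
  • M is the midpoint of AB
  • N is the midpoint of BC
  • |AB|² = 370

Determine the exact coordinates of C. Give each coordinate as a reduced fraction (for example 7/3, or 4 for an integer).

C = (7, 2)

1. C_x = 7  [C = 2·N−B = 2·(4, 3/2)−(1, 1)]
2. C_y = 2  [C = 2·N−B = 2·(4, 3/2)−(1, 1)]
   so C = (7, 2)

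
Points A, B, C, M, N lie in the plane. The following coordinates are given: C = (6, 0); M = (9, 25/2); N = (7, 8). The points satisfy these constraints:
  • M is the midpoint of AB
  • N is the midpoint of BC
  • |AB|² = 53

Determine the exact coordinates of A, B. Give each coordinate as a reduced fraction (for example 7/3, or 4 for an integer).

A = (10, 9)
B = (8, 16)

1. B_x = 8  [B = 2·N−C = 2·(7, 8)−(6, 0)]
2. B_y = 16  [B = 2·N−C = 2·(7, 8)−(6, 0)]
   so B = (8, 16)
3. A_x = 10  [A = 2·M−B = 2·(9, 25/2)−(8, 16)]
4. A_y = 9  [A = 2·M−B = 2·(9, 25/2)−(8, 16)]
   so A = (10, 9)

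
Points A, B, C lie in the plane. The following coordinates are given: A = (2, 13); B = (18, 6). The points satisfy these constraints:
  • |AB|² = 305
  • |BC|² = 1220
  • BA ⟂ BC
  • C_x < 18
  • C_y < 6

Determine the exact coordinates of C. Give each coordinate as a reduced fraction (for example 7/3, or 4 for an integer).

1. C_x = 4  [[BA ⟂ BC ⇒ -16x+7y+246=0] ∩ [|C−(18, 6)|²=1220]]
2. C_y = -26  [[BA ⟂ BC ⇒ -16x+7y+246=0] ∩ [|C−(18, 6)|²=1220]]
   so C = (4, -26)

C = (4, -26)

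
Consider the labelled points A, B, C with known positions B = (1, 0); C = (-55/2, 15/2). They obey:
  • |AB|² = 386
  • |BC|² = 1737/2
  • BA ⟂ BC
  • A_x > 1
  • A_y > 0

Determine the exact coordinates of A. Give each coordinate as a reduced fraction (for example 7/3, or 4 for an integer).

A = (6, 19)

1. A_x = 6  [[BA ⟂ BC ⇒ -57/2x+15/2y+57/2=0] ∩ [|A−(1, 0)|²=386]]
2. A_y = 19  [[BA ⟂ BC ⇒ -57/2x+15/2y+57/2=0] ∩ [|A−(1, 0)|²=386]]
   so A = (6, 19)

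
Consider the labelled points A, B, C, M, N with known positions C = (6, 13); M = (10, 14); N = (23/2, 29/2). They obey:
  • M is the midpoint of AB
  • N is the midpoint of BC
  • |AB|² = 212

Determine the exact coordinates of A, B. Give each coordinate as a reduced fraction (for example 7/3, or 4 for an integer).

1. B_x = 17  [B = 2·N−C = 2·(23/2, 29/2)−(6, 13)]
2. B_y = 16  [B = 2·N−C = 2·(23/2, 29/2)−(6, 13)]
   so B = (17, 16)
3. A_x = 3  [A = 2·M−B = 2·(10, 14)−(17, 16)]
4. A_y = 12  [A = 2·M−B = 2·(10, 14)−(17, 16)]
   so A = (3, 12)

A = (3, 12)
B = (17, 16)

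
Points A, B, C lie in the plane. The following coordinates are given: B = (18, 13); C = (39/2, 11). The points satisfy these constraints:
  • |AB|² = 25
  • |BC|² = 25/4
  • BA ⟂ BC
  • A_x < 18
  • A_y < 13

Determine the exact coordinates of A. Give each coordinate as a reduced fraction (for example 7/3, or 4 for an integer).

A = (14, 10)

1. A_x = 14  [[BA ⟂ BC ⇒ 3/2x-2y-1=0] ∩ [|A−(18, 13)|²=25]]
2. A_y = 10  [[BA ⟂ BC ⇒ 3/2x-2y-1=0] ∩ [|A−(18, 13)|²=25]]
   so A = (14, 10)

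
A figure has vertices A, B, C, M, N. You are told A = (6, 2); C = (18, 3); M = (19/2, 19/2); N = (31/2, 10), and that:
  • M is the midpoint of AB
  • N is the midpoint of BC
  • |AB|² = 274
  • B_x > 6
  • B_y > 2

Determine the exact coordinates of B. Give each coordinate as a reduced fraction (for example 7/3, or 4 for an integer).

B = (13, 17)

1. B_x = 13  [B = 2·M−A = 2·(19/2, 19/2)−(6, 2)]
2. B_y = 17  [B = 2·M−A = 2·(19/2, 19/2)−(6, 2)]
   so B = (13, 17)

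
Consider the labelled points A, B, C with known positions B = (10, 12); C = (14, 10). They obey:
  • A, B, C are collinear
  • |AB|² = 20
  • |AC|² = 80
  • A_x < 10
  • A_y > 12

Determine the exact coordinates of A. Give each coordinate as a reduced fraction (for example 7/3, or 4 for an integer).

A = (6, 14)

1. A_x = 6  [[A, B, C are collinear ⇒ 2x+4y-68=0] ∩ [|A−(10, 12)|²=20]]
2. A_y = 14  [[A, B, C are collinear ⇒ 2x+4y-68=0] ∩ [|A−(10, 12)|²=20]]
   so A = (6, 14)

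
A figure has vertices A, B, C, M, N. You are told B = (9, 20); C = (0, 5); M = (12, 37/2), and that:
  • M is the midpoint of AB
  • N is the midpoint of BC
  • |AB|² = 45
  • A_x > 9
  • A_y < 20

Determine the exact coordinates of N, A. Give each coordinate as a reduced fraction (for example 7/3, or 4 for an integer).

1. A_x = 15  [A = 2·M−B = 2·(12, 37/2)−(9, 20)]
2. A_y = 17  [A = 2·M−B = 2·(12, 37/2)−(9, 20)]
   so A = (15, 17)
3. N_x = 9/2  [2·N = B+C = (9, 20)+(0, 5)]
4. N_y = 25/2  [2·N = B+C = (9, 20)+(0, 5)]
   so N = (9/2, 25/2)

N = (9/2, 25/2)
A = (15, 17)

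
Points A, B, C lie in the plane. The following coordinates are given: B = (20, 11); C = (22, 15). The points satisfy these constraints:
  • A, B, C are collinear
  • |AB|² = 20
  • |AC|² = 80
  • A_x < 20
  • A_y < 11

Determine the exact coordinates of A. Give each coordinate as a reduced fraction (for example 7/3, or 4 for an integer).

A = (18, 7)

1. A_x = 18  [[A, B, C are collinear ⇒ -4x+2y+58=0] ∩ [|A−(20, 11)|²=20]]
2. A_y = 7  [[A, B, C are collinear ⇒ -4x+2y+58=0] ∩ [|A−(20, 11)|²=20]]
   so A = (18, 7)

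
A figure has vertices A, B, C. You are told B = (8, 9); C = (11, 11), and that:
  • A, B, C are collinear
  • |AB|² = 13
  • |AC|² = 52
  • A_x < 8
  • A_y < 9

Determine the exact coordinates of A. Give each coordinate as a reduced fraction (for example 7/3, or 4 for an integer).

A = (5, 7)

1. A_x = 5  [[A, B, C are collinear ⇒ -2x+3y-11=0] ∩ [|A−(8, 9)|²=13]]
2. A_y = 7  [[A, B, C are collinear ⇒ -2x+3y-11=0] ∩ [|A−(8, 9)|²=13]]
   so A = (5, 7)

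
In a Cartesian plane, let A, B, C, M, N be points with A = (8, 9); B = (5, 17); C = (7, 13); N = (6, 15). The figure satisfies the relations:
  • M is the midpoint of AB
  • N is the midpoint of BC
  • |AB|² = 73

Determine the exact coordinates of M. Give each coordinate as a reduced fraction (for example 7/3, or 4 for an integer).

1. M_x = 13/2  [2·M = A+B = (8, 9)+(5, 17)]
2. M_y = 13  [2·M = A+B = (8, 9)+(5, 17)]
   so M = (13/2, 13)

M = (13/2, 13)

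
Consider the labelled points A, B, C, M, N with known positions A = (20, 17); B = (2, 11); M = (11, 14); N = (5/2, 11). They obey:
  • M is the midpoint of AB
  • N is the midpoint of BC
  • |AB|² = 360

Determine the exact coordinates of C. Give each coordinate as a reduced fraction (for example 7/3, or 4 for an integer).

1. C_x = 3  [C = 2·N−B = 2·(5/2, 11)−(2, 11)]
2. C_y = 11  [C = 2·N−B = 2·(5/2, 11)−(2, 11)]
   so C = (3, 11)

C = (3, 11)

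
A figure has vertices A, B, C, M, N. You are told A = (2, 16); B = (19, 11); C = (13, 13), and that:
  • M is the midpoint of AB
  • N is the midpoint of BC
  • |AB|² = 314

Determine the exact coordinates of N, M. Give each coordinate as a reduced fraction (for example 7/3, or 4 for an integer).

1. M_x = 21/2  [2·M = A+B = (2, 16)+(19, 11)]
2. M_y = 27/2  [2·M = A+B = (2, 16)+(19, 11)]
   so M = (21/2, 27/2)
3. N_x = 16  [2·N = B+C = (19, 11)+(13, 13)]
4. N_y = 12  [2·N = B+C = (19, 11)+(13, 13)]
   so N = (16, 12)

N = (16, 12)
M = (21/2, 27/2)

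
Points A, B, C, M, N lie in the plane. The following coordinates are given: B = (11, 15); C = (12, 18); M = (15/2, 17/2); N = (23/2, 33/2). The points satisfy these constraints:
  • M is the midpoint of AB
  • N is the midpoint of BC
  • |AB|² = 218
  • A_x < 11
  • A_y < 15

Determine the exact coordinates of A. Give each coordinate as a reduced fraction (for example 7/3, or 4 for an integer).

1. A_x = 4  [A = 2·M−B = 2·(15/2, 17/2)−(11, 15)]
2. A_y = 2  [A = 2·M−B = 2·(15/2, 17/2)−(11, 15)]
   so A = (4, 2)

A = (4, 2)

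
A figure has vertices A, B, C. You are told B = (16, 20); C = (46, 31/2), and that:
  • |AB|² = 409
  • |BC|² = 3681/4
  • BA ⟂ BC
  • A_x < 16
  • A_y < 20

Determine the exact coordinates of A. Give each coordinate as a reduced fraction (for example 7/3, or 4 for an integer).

1. A_x = 13  [[BA ⟂ BC ⇒ 30x-9/2y-390=0] ∩ [|A−(16, 20)|²=409]]
2. A_y = 0  [[BA ⟂ BC ⇒ 30x-9/2y-390=0] ∩ [|A−(16, 20)|²=409]]
   so A = (13, 0)

A = (13, 0)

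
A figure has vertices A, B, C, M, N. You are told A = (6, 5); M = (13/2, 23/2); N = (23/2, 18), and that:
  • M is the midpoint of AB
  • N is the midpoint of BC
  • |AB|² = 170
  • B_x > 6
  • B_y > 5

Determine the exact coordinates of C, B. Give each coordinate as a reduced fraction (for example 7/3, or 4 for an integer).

C = (16, 18)
B = (7, 18)

1. B_x = 7  [B = 2·M−A = 2·(13/2, 23/2)−(6, 5)]
2. B_y = 18  [B = 2·M−A = 2·(13/2, 23/2)−(6, 5)]
   so B = (7, 18)
3. C_x = 16  [C = 2·N−B = 2·(23/2, 18)−(7, 18)]
4. C_y = 18  [C = 2·N−B = 2·(23/2, 18)−(7, 18)]
   so C = (16, 18)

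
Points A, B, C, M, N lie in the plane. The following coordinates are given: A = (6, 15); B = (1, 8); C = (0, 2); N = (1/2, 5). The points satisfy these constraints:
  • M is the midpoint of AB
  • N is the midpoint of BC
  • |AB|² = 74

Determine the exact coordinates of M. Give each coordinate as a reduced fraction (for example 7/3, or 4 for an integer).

1. M_x = 7/2  [2·M = A+B = (6, 15)+(1, 8)]
2. M_y = 23/2  [2·M = A+B = (6, 15)+(1, 8)]
   so M = (7/2, 23/2)

M = (7/2, 23/2)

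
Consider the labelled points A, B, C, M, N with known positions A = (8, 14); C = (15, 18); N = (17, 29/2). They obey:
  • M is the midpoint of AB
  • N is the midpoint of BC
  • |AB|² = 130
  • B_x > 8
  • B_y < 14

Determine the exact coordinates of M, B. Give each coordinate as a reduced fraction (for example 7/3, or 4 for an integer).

M = (27/2, 25/2)
B = (19, 11)

1. B_x = 19  [B = 2·N−C = 2·(17, 29/2)−(15, 18)]
2. B_y = 11  [B = 2·N−C = 2·(17, 29/2)−(15, 18)]
   so B = (19, 11)
3. M_x = 27/2  [2·M = A+B = (8, 14)+(19, 11)]
4. M_y = 25/2  [2·M = A+B = (8, 14)+(19, 11)]
   so M = (27/2, 25/2)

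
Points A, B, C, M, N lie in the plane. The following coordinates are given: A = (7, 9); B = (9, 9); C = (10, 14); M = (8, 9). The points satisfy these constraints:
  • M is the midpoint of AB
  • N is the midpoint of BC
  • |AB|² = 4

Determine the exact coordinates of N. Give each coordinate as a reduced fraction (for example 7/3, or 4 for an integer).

N = (19/2, 23/2)

1. N_x = 19/2  [2·N = B+C = (9, 9)+(10, 14)]
2. N_y = 23/2  [2·N = B+C = (9, 9)+(10, 14)]
   so N = (19/2, 23/2)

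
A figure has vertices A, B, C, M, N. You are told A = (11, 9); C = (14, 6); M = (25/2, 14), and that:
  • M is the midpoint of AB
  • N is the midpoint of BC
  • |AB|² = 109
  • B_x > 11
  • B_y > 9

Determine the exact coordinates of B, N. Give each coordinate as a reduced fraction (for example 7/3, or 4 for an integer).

B = (14, 19)
N = (14, 25/2)

1. B_x = 14  [B = 2·M−A = 2·(25/2, 14)−(11, 9)]
2. B_y = 19  [B = 2·M−A = 2·(25/2, 14)−(11, 9)]
   so B = (14, 19)
3. N_x = 14  [2·N = B+C = (14, 19)+(14, 6)]
4. N_y = 25/2  [2·N = B+C = (14, 19)+(14, 6)]
   so N = (14, 25/2)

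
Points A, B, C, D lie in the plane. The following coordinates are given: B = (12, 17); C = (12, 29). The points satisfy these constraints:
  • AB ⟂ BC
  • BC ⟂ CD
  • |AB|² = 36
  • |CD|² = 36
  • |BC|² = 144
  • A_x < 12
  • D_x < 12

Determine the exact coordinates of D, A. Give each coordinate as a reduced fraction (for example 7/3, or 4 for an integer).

1. D_x = 6  [[BC ⟂ CD ⇒ 12y-348=0] ∩ [|D−(12, 29)|²=36]]
2. D_y = 29  [[BC ⟂ CD ⇒ 12y-348=0] ∩ [|D−(12, 29)|²=36]]
   so D = (6, 29)
3. A_x = 6  [[AB ⟂ BC ⇒ -12y+204=0] ∩ [|A−(12, 17)|²=36]]
4. A_y = 17  [[AB ⟂ BC ⇒ -12y+204=0] ∩ [|A−(12, 17)|²=36]]
   so A = (6, 17)

D = (6, 29)
A = (6, 17)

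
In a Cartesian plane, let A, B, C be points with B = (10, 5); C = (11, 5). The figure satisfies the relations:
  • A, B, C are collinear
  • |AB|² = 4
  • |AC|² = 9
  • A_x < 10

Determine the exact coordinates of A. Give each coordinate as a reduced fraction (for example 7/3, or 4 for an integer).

A = (8, 5)

1. A_x = 8  [[A, B, C are collinear ⇒ 1y-5=0] ∩ [|A−(10, 5)|²=4]]
2. A_y = 5  [[A, B, C are collinear ⇒ 1y-5=0] ∩ [|A−(10, 5)|²=4]]
   so A = (8, 5)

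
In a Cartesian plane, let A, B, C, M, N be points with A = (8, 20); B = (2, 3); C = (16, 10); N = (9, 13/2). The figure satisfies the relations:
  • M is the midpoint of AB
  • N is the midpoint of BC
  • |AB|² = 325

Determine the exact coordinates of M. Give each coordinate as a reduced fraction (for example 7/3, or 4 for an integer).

M = (5, 23/2)

1. M_x = 5  [2·M = A+B = (8, 20)+(2, 3)]
2. M_y = 23/2  [2·M = A+B = (8, 20)+(2, 3)]
   so M = (5, 23/2)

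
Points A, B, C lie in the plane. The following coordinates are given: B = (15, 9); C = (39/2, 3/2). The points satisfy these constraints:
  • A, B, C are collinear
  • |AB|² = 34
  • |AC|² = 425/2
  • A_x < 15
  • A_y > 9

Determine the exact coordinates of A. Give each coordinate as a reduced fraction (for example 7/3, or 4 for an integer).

A = (12, 14)

1. A_x = 12  [[A, B, C are collinear ⇒ 15/2x+9/2y-153=0] ∩ [|A−(15, 9)|²=34]]
2. A_y = 14  [[A, B, C are collinear ⇒ 15/2x+9/2y-153=0] ∩ [|A−(15, 9)|²=34]]
   so A = (12, 14)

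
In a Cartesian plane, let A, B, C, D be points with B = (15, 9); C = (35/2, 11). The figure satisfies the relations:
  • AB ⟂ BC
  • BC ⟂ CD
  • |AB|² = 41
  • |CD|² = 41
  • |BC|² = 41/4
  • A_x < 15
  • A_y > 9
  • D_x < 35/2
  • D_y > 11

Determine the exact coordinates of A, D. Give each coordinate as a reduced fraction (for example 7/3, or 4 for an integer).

1. A_x = 11  [[AB ⟂ BC ⇒ -5/2x-2y+111/2=0] ∩ [|A−(15, 9)|²=41]]
2. A_y = 14  [[AB ⟂ BC ⇒ -5/2x-2y+111/2=0] ∩ [|A−(15, 9)|²=41]]
   so A = (11, 14)
3. D_x = 27/2  [[BC ⟂ CD ⇒ 5/2x+2y-263/4=0] ∩ [|D−(35/2, 11)|²=41]]
4. D_y = 16  [[BC ⟂ CD ⇒ 5/2x+2y-263/4=0] ∩ [|D−(35/2, 11)|²=41]]
   so D = (27/2, 16)

A = (11, 14)
D = (27/2, 16)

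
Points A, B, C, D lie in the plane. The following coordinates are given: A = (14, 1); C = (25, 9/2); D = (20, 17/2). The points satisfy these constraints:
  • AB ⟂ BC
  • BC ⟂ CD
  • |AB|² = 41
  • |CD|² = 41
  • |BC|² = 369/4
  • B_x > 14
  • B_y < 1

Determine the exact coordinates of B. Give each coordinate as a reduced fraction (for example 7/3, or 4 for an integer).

1. B_x = 19  [[BC ⟂ CD ⇒ 5x-4y-107=0] ∩ [|B−(14, 1)|²=41]]
2. B_y = -3  [[BC ⟂ CD ⇒ 5x-4y-107=0] ∩ [|B−(14, 1)|²=41]]
   so B = (19, -3)

B = (19, -3)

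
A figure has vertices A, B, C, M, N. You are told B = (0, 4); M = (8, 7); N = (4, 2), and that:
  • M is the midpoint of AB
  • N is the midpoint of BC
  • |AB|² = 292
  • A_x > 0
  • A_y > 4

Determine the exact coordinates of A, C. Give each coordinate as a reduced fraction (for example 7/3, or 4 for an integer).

A = (16, 10)
C = (8, 0)

1. A_x = 16  [A = 2·M−B = 2·(8, 7)−(0, 4)]
2. A_y = 10  [A = 2·M−B = 2·(8, 7)−(0, 4)]
   so A = (16, 10)
3. C_x = 8  [C = 2·N−B = 2·(4, 2)−(0, 4)]
4. C_y = 0  [C = 2·N−B = 2·(4, 2)−(0, 4)]
   so C = (8, 0)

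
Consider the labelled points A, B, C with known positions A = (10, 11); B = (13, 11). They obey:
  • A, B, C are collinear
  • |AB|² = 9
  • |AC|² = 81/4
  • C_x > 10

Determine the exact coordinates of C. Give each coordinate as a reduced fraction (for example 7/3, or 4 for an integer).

1. C_x = 29/2  [[A, B, C are collinear ⇒ 3y-33=0] ∩ [|C−(10, 11)|²=81/4]]
2. C_y = 11  [[A, B, C are collinear ⇒ 3y-33=0] ∩ [|C−(10, 11)|²=81/4]]
   so C = (29/2, 11)

C = (29/2, 11)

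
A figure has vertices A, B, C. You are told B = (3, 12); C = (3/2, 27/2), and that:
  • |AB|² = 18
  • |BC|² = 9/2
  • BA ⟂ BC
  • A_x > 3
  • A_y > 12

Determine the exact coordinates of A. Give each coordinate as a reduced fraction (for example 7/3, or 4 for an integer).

A = (6, 15)

1. A_x = 6  [[BA ⟂ BC ⇒ -3/2x+3/2y-27/2=0] ∩ [|A−(3, 12)|²=18]]
2. A_y = 15  [[BA ⟂ BC ⇒ -3/2x+3/2y-27/2=0] ∩ [|A−(3, 12)|²=18]]
   so A = (6, 15)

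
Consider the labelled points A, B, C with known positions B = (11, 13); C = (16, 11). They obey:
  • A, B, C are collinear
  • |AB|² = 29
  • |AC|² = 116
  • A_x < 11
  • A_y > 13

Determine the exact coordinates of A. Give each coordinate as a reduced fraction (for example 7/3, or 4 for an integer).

A = (6, 15)

1. A_x = 6  [[A, B, C are collinear ⇒ 2x+5y-87=0] ∩ [|A−(11, 13)|²=29]]
2. A_y = 15  [[A, B, C are collinear ⇒ 2x+5y-87=0] ∩ [|A−(11, 13)|²=29]]
   so A = (6, 15)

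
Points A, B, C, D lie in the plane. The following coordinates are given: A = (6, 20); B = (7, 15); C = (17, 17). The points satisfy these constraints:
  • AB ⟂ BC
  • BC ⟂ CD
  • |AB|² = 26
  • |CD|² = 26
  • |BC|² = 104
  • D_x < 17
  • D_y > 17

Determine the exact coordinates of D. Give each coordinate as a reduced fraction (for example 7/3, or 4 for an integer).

D = (16, 22)

1. D_x = 16  [[BC ⟂ CD ⇒ 10x+2y-204=0] ∩ [|D−(17, 17)|²=26]]
2. D_y = 22  [[BC ⟂ CD ⇒ 10x+2y-204=0] ∩ [|D−(17, 17)|²=26]]
   so D = (16, 22)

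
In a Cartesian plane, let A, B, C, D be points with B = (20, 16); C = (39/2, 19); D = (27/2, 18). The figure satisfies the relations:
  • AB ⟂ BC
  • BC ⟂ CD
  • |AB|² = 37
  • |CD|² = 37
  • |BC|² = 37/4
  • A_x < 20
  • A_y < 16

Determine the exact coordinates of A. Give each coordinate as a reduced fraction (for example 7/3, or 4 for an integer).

A = (14, 15)

1. A_x = 14  [[AB ⟂ BC ⇒ 1/2x-3y+38=0] ∩ [|A−(20, 16)|²=37]]
2. A_y = 15  [[AB ⟂ BC ⇒ 1/2x-3y+38=0] ∩ [|A−(20, 16)|²=37]]
   so A = (14, 15)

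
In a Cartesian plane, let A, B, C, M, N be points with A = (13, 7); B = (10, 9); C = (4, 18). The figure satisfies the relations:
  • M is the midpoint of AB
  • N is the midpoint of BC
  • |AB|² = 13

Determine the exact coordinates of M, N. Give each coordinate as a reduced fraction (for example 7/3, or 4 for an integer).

M = (23/2, 8)
N = (7, 27/2)

1. M_x = 23/2  [2·M = A+B = (13, 7)+(10, 9)]
2. M_y = 8  [2·M = A+B = (13, 7)+(10, 9)]
   so M = (23/2, 8)
3. N_x = 7  [2·N = B+C = (10, 9)+(4, 18)]
4. N_y = 27/2  [2·N = B+C = (10, 9)+(4, 18)]
   so N = (7, 27/2)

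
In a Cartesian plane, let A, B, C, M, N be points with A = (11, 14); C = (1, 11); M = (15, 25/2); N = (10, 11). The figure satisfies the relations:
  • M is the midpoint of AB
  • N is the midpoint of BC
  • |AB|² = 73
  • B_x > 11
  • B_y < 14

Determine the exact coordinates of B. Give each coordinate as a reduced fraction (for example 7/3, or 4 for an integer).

1. B_x = 19  [B = 2·M−A = 2·(15, 25/2)−(11, 14)]
2. B_y = 11  [B = 2·M−A = 2·(15, 25/2)−(11, 14)]
   so B = (19, 11)

B = (19, 11)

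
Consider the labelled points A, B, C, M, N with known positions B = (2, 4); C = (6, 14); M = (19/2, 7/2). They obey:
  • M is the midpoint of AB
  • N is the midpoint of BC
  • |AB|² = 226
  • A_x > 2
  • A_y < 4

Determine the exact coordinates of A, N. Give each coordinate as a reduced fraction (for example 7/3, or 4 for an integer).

A = (17, 3)
N = (4, 9)

1. A_x = 17  [A = 2·M−B = 2·(19/2, 7/2)−(2, 4)]
2. A_y = 3  [A = 2·M−B = 2·(19/2, 7/2)−(2, 4)]
   so A = (17, 3)
3. N_x = 4  [2·N = B+C = (2, 4)+(6, 14)]
4. N_y = 9  [2·N = B+C = (2, 4)+(6, 14)]
   so N = (4, 9)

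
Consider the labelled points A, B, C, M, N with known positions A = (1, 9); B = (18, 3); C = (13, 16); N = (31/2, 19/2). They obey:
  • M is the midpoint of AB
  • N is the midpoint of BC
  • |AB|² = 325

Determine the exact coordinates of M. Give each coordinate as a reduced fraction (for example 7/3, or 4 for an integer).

M = (19/2, 6)

1. M_x = 19/2  [2·M = A+B = (1, 9)+(18, 3)]
2. M_y = 6  [2·M = A+B = (1, 9)+(18, 3)]
   so M = (19/2, 6)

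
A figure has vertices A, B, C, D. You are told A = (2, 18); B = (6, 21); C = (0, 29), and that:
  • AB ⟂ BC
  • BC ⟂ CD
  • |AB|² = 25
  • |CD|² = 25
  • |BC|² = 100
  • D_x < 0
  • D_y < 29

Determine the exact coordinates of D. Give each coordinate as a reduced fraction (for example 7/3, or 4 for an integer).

D = (-4, 26)

1. D_x = -4  [[BC ⟂ CD ⇒ -6x+8y-232=0] ∩ [|D−(0, 29)|²=25]]
2. D_y = 26  [[BC ⟂ CD ⇒ -6x+8y-232=0] ∩ [|D−(0, 29)|²=25]]
   so D = (-4, 26)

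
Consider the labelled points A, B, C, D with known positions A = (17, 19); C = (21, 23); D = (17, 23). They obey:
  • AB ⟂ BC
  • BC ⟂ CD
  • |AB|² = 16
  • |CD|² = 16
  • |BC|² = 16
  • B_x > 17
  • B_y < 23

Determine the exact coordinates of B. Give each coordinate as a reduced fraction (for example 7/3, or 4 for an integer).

1. B_x = 21  [[BC ⟂ CD ⇒ 4x-84=0] ∩ [|B−(17, 19)|²=16]]
2. B_y = 19  [[BC ⟂ CD ⇒ 4x-84=0] ∩ [|B−(17, 19)|²=16]]
   so B = (21, 19)

B = (21, 19)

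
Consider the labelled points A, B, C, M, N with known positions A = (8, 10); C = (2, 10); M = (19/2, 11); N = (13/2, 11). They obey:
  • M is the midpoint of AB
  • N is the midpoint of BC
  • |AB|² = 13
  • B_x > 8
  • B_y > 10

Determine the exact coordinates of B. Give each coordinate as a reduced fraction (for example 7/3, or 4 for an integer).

B = (11, 12)

1. B_x = 11  [B = 2·M−A = 2·(19/2, 11)−(8, 10)]
2. B_y = 12  [B = 2·M−A = 2·(19/2, 11)−(8, 10)]
   so B = (11, 12)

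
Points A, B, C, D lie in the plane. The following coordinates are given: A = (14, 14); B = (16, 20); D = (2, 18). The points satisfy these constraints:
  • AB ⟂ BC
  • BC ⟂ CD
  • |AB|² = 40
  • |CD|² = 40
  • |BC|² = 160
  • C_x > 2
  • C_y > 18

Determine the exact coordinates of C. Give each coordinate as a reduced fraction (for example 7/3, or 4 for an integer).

1. C_x = 4  [[AB ⟂ BC ⇒ 2x+6y-152=0] ∩ [|C−(2, 18)|²=40]]
2. C_y = 24  [[AB ⟂ BC ⇒ 2x+6y-152=0] ∩ [|C−(2, 18)|²=40]]
   so C = (4, 24)

C = (4, 24)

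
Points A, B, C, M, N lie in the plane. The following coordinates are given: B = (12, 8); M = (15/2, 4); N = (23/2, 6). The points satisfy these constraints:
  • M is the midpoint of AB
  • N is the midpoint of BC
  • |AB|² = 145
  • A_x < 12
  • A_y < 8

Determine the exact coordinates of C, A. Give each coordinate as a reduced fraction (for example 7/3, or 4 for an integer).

1. A_x = 3  [A = 2·M−B = 2·(15/2, 4)−(12, 8)]
2. A_y = 0  [A = 2·M−B = 2·(15/2, 4)−(12, 8)]
   so A = (3, 0)
3. C_x = 11  [C = 2·N−B = 2·(23/2, 6)−(12, 8)]
4. C_y = 4  [C = 2·N−B = 2·(23/2, 6)−(12, 8)]
   so C = (11, 4)

C = (11, 4)
A = (3, 0)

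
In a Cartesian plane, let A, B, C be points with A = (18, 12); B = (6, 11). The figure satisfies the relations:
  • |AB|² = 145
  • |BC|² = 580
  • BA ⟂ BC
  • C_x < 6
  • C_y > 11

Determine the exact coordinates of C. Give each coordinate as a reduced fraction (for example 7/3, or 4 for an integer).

C = (4, 35)

1. C_x = 4  [[BA ⟂ BC ⇒ 12x+1y-83=0] ∩ [|C−(6, 11)|²=580]]
2. C_y = 35  [[BA ⟂ BC ⇒ 12x+1y-83=0] ∩ [|C−(6, 11)|²=580]]
   so C = (4, 35)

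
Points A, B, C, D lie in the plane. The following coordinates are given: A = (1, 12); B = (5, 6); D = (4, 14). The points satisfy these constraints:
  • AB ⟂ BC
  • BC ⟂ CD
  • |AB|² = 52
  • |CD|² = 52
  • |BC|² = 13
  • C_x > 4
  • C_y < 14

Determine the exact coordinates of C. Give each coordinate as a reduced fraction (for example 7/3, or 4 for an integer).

1. C_x = 8  [[AB ⟂ BC ⇒ 4x-6y+16=0] ∩ [|C−(4, 14)|²=52]]
2. C_y = 8  [[AB ⟂ BC ⇒ 4x-6y+16=0] ∩ [|C−(4, 14)|²=52]]
   so C = (8, 8)

C = (8, 8)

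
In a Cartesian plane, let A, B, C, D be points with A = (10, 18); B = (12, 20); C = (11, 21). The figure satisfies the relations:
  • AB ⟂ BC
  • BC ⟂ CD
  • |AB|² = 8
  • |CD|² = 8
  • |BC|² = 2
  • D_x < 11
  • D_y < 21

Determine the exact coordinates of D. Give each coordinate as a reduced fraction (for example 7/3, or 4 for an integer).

D = (9, 19)

1. D_x = 9  [[BC ⟂ CD ⇒ -1x+1y-10=0] ∩ [|D−(11, 21)|²=8]]
2. D_y = 19  [[BC ⟂ CD ⇒ -1x+1y-10=0] ∩ [|D−(11, 21)|²=8]]
   so D = (9, 19)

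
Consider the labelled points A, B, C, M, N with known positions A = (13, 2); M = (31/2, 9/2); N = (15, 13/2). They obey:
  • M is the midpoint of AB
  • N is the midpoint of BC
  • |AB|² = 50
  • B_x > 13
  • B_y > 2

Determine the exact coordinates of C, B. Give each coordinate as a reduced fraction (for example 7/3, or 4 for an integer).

C = (12, 6)
B = (18, 7)

1. B_x = 18  [B = 2·M−A = 2·(31/2, 9/2)−(13, 2)]
2. B_y = 7  [B = 2·M−A = 2·(31/2, 9/2)−(13, 2)]
   so B = (18, 7)
3. C_x = 12  [C = 2·N−B = 2·(15, 13/2)−(18, 7)]
4. C_y = 6  [C = 2·N−B = 2·(15, 13/2)−(18, 7)]
   so C = (12, 6)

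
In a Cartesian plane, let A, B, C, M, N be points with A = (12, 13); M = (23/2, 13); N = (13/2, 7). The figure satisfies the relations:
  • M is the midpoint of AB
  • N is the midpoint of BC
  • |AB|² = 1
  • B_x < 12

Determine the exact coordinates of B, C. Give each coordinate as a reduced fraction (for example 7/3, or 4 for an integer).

1. B_x = 11  [B = 2·M−A = 2·(23/2, 13)−(12, 13)]
2. B_y = 13  [B = 2·M−A = 2·(23/2, 13)−(12, 13)]
   so B = (11, 13)
3. C_x = 2  [C = 2·N−B = 2·(13/2, 7)−(11, 13)]
4. C_y = 1  [C = 2·N−B = 2·(13/2, 7)−(11, 13)]
   so C = (2, 1)

B = (11, 13)
C = (2, 1)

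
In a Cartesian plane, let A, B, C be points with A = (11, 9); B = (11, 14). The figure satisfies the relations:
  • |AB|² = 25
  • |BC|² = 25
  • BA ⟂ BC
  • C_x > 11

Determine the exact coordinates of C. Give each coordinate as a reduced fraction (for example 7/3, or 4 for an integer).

1. C_x = 16  [[BA ⟂ BC ⇒ -5y+70=0] ∩ [|C−(11, 14)|²=25]]
2. C_y = 14  [[BA ⟂ BC ⇒ -5y+70=0] ∩ [|C−(11, 14)|²=25]]
   so C = (16, 14)

C = (16, 14)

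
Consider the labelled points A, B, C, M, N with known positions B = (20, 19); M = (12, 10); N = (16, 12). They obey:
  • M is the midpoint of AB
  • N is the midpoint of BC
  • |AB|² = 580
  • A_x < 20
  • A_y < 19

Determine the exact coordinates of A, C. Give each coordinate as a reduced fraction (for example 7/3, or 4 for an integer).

A = (4, 1)
C = (12, 5)

1. A_x = 4  [A = 2·M−B = 2·(12, 10)−(20, 19)]
2. A_y = 1  [A = 2·M−B = 2·(12, 10)−(20, 19)]
   so A = (4, 1)
3. C_x = 12  [C = 2·N−B = 2·(16, 12)−(20, 19)]
4. C_y = 5  [C = 2·N−B = 2·(16, 12)−(20, 19)]
   so C = (12, 5)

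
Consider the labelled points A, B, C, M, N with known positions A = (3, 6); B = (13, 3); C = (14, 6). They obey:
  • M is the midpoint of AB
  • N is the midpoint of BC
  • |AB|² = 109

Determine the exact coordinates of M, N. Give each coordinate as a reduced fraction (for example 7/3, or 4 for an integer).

1. M_x = 8  [2·M = A+B = (3, 6)+(13, 3)]
2. M_y = 9/2  [2·M = A+B = (3, 6)+(13, 3)]
   so M = (8, 9/2)
3. N_x = 27/2  [2·N = B+C = (13, 3)+(14, 6)]
4. N_y = 9/2  [2·N = B+C = (13, 3)+(14, 6)]
   so N = (27/2, 9/2)

M = (8, 9/2)
N = (27/2, 9/2)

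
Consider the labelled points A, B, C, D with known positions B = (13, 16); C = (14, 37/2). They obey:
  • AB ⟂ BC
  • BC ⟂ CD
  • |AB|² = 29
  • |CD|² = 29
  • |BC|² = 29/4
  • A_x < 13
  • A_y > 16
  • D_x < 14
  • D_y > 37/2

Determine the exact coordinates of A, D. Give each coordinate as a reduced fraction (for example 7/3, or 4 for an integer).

1. A_x = 8  [[AB ⟂ BC ⇒ -1x-5/2y+53=0] ∩ [|A−(13, 16)|²=29]]
2. A_y = 18  [[AB ⟂ BC ⇒ -1x-5/2y+53=0] ∩ [|A−(13, 16)|²=29]]
   so A = (8, 18)
3. D_x = 9  [[BC ⟂ CD ⇒ 1x+5/2y-241/4=0] ∩ [|D−(14, 37/2)|²=29]]
4. D_y = 41/2  [[BC ⟂ CD ⇒ 1x+5/2y-241/4=0] ∩ [|D−(14, 37/2)|²=29]]
   so D = (9, 41/2)

A = (8, 18)
D = (9, 41/2)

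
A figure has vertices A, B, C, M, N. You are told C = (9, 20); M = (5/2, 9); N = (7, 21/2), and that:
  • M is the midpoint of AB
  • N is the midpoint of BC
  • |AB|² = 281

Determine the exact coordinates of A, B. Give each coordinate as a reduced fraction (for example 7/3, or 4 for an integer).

A = (0, 17)
B = (5, 1)

1. B_x = 5  [B = 2·N−C = 2·(7, 21/2)−(9, 20)]
2. B_y = 1  [B = 2·N−C = 2·(7, 21/2)−(9, 20)]
   so B = (5, 1)
3. A_x = 0  [A = 2·M−B = 2·(5/2, 9)−(5, 1)]
4. A_y = 17  [A = 2·M−B = 2·(5/2, 9)−(5, 1)]
   so A = (0, 17)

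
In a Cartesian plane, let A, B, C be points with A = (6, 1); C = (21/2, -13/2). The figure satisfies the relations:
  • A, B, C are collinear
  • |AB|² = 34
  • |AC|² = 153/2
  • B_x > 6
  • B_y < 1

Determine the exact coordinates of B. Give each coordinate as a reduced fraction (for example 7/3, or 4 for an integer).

B = (9, -4)

1. B_x = 9  [[A, B, C are collinear ⇒ -15/2x-9/2y+99/2=0] ∩ [|B−(6, 1)|²=34]]
2. B_y = -4  [[A, B, C are collinear ⇒ -15/2x-9/2y+99/2=0] ∩ [|B−(6, 1)|²=34]]
   so B = (9, -4)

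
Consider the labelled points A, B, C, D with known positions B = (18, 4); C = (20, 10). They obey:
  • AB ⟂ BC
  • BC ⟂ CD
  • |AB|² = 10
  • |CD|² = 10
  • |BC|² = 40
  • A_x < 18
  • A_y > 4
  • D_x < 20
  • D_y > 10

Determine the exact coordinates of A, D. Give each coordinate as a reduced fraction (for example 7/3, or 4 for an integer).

A = (15, 5)
D = (17, 11)

1. A_x = 15  [[AB ⟂ BC ⇒ -2x-6y+60=0] ∩ [|A−(18, 4)|²=10]]
2. A_y = 5  [[AB ⟂ BC ⇒ -2x-6y+60=0] ∩ [|A−(18, 4)|²=10]]
   so A = (15, 5)
3. D_x = 17  [[BC ⟂ CD ⇒ 2x+6y-100=0] ∩ [|D−(20, 10)|²=10]]
4. D_y = 11  [[BC ⟂ CD ⇒ 2x+6y-100=0] ∩ [|D−(20, 10)|²=10]]
   so D = (17, 11)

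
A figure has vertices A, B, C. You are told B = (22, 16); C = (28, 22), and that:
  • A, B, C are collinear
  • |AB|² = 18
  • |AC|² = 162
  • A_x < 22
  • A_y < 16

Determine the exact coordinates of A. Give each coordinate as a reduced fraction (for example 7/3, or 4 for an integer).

1. A_x = 19  [[A, B, C are collinear ⇒ -6x+6y+36=0] ∩ [|A−(22, 16)|²=18]]
2. A_y = 13  [[A, B, C are collinear ⇒ -6x+6y+36=0] ∩ [|A−(22, 16)|²=18]]
   so A = (19, 13)

A = (19, 13)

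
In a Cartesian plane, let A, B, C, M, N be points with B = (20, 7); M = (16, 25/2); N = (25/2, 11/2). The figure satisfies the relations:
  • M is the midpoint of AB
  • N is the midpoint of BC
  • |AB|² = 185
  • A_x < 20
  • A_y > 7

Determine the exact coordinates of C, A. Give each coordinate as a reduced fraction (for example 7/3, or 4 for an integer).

1. A_x = 12  [A = 2·M−B = 2·(16, 25/2)−(20, 7)]
2. A_y = 18  [A = 2·M−B = 2·(16, 25/2)−(20, 7)]
   so A = (12, 18)
3. C_x = 5  [C = 2·N−B = 2·(25/2, 11/2)−(20, 7)]
4. C_y = 4  [C = 2·N−B = 2·(25/2, 11/2)−(20, 7)]
   so C = (5, 4)

C = (5, 4)
A = (12, 18)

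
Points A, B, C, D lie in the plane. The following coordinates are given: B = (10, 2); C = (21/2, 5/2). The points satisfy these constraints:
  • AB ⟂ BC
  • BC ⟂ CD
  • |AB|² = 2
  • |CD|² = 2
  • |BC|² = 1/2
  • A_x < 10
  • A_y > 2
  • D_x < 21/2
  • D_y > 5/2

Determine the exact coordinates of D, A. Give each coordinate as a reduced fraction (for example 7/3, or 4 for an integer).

1. D_x = 19/2  [[BC ⟂ CD ⇒ 1/2x+1/2y-13/2=0] ∩ [|D−(21/2, 5/2)|²=2]]
2. D_y = 7/2  [[BC ⟂ CD ⇒ 1/2x+1/2y-13/2=0] ∩ [|D−(21/2, 5/2)|²=2]]
   so D = (19/2, 7/2)
3. A_x = 9  [[AB ⟂ BC ⇒ -1/2x-1/2y+6=0] ∩ [|A−(10, 2)|²=2]]
4. A_y = 3  [[AB ⟂ BC ⇒ -1/2x-1/2y+6=0] ∩ [|A−(10, 2)|²=2]]
   so A = (9, 3)

D = (19/2, 7/2)
A = (9, 3)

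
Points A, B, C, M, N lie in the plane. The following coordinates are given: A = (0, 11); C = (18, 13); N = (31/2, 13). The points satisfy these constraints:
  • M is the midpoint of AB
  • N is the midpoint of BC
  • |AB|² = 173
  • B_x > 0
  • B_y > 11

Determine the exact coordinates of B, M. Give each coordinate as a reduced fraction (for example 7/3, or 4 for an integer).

B = (13, 13)
M = (13/2, 12)

1. B_x = 13  [B = 2·N−C = 2·(31/2, 13)−(18, 13)]
2. B_y = 13  [B = 2·N−C = 2·(31/2, 13)−(18, 13)]
   so B = (13, 13)
3. M_x = 13/2  [2·M = A+B = (0, 11)+(13, 13)]
4. M_y = 12  [2·M = A+B = (0, 11)+(13, 13)]
   so M = (13/2, 12)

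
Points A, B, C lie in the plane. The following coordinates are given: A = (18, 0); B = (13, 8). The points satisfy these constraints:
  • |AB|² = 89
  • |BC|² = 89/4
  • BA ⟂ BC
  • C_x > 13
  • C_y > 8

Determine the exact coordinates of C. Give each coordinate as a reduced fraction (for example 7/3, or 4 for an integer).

C = (17, 21/2)

1. C_x = 17  [[BA ⟂ BC ⇒ 5x-8y-1=0] ∩ [|C−(13, 8)|²=89/4]]
2. C_y = 21/2  [[BA ⟂ BC ⇒ 5x-8y-1=0] ∩ [|C−(13, 8)|²=89/4]]
   so C = (17, 21/2)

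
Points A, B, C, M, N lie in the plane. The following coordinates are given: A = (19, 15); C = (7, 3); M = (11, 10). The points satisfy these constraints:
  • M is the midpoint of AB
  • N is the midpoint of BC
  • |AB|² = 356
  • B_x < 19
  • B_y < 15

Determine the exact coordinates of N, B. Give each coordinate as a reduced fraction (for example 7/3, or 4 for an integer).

N = (5, 4)
B = (3, 5)

1. B_x = 3  [B = 2·M−A = 2·(11, 10)−(19, 15)]
2. B_y = 5  [B = 2·M−A = 2·(11, 10)−(19, 15)]
   so B = (3, 5)
3. N_x = 5  [2·N = B+C = (3, 5)+(7, 3)]
4. N_y = 4  [2·N = B+C = (3, 5)+(7, 3)]
   so N = (5, 4)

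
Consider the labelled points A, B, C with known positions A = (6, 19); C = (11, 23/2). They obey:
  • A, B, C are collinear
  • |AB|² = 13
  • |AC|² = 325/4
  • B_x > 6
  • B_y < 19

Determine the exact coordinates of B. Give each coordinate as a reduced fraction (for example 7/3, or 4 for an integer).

B = (8, 16)

1. B_x = 8  [[A, B, C are collinear ⇒ -15/2x-5y+140=0] ∩ [|B−(6, 19)|²=13]]
2. B_y = 16  [[A, B, C are collinear ⇒ -15/2x-5y+140=0] ∩ [|B−(6, 19)|²=13]]
   so B = (8, 16)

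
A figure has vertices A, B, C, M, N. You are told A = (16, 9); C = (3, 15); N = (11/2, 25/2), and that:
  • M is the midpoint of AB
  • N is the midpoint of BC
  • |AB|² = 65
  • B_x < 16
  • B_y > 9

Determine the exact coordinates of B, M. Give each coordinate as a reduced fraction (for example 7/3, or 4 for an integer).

1. B_x = 8  [B = 2·N−C = 2·(11/2, 25/2)−(3, 15)]
2. B_y = 10  [B = 2·N−C = 2·(11/2, 25/2)−(3, 15)]
   so B = (8, 10)
3. M_x = 12  [2·M = A+B = (16, 9)+(8, 10)]
4. M_y = 19/2  [2·M = A+B = (16, 9)+(8, 10)]
   so M = (12, 19/2)

B = (8, 10)
M = (12, 19/2)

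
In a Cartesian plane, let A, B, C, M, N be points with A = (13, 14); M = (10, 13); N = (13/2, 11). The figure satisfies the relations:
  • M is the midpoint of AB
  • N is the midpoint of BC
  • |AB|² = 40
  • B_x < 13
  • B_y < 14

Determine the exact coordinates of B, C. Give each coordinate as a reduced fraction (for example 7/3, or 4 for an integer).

B = (7, 12)
C = (6, 10)

1. B_x = 7  [B = 2·M−A = 2·(10, 13)−(13, 14)]
2. B_y = 12  [B = 2·M−A = 2·(10, 13)−(13, 14)]
   so B = (7, 12)
3. C_x = 6  [C = 2·N−B = 2·(13/2, 11)−(7, 12)]
4. C_y = 10  [C = 2·N−B = 2·(13/2, 11)−(7, 12)]
   so C = (6, 10)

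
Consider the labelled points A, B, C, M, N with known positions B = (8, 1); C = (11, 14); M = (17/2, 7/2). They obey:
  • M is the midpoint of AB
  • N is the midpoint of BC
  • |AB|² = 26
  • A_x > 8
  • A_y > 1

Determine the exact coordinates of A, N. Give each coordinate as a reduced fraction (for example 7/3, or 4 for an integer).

A = (9, 6)
N = (19/2, 15/2)

1. A_x = 9  [A = 2·M−B = 2·(17/2, 7/2)−(8, 1)]
2. A_y = 6  [A = 2·M−B = 2·(17/2, 7/2)−(8, 1)]
   so A = (9, 6)
3. N_x = 19/2  [2·N = B+C = (8, 1)+(11, 14)]
4. N_y = 15/2  [2·N = B+C = (8, 1)+(11, 14)]
   so N = (19/2, 15/2)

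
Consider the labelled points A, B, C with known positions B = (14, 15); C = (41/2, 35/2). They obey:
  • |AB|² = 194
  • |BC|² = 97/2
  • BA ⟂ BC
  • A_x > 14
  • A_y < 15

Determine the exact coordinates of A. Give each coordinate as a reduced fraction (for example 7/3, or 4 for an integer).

1. A_x = 19  [[BA ⟂ BC ⇒ 13/2x+5/2y-257/2=0] ∩ [|A−(14, 15)|²=194]]
2. A_y = 2  [[BA ⟂ BC ⇒ 13/2x+5/2y-257/2=0] ∩ [|A−(14, 15)|²=194]]
   so A = (19, 2)

A = (19, 2)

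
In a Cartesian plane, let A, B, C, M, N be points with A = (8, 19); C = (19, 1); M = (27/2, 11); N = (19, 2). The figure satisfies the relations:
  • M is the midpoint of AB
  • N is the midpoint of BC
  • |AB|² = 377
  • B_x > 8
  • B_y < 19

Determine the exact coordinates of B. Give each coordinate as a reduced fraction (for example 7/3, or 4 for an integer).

B = (19, 3)

1. B_x = 19  [B = 2·M−A = 2·(27/2, 11)−(8, 19)]
2. B_y = 3  [B = 2·M−A = 2·(27/2, 11)−(8, 19)]
   so B = (19, 3)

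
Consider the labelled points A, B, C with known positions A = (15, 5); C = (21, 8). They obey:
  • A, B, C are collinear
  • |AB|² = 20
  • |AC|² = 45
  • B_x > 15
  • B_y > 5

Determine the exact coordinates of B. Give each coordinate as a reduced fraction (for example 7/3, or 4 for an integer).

B = (19, 7)

1. B_x = 19  [[A, B, C are collinear ⇒ 3x-6y-15=0] ∩ [|B−(15, 5)|²=20]]
2. B_y = 7  [[A, B, C are collinear ⇒ 3x-6y-15=0] ∩ [|B−(15, 5)|²=20]]
   so B = (19, 7)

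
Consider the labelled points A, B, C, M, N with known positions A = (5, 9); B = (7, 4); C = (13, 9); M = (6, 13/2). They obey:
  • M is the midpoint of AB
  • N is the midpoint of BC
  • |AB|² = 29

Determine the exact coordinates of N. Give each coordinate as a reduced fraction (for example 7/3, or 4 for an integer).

N = (10, 13/2)

1. N_x = 10  [2·N = B+C = (7, 4)+(13, 9)]
2. N_y = 13/2  [2·N = B+C = (7, 4)+(13, 9)]
   so N = (10, 13/2)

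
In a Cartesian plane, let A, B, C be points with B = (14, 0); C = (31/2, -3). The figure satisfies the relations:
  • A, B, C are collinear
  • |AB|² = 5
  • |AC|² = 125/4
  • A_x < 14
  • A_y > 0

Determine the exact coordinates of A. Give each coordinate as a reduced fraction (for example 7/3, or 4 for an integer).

A = (13, 2)

1. A_x = 13  [[A, B, C are collinear ⇒ 3x+3/2y-42=0] ∩ [|A−(14, 0)|²=5]]
2. A_y = 2  [[A, B, C are collinear ⇒ 3x+3/2y-42=0] ∩ [|A−(14, 0)|²=5]]
   so A = (13, 2)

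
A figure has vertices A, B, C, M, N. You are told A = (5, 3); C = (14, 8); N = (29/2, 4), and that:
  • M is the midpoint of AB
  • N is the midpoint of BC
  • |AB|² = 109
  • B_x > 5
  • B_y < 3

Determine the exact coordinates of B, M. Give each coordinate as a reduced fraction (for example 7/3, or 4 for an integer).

1. B_x = 15  [B = 2·N−C = 2·(29/2, 4)−(14, 8)]
2. B_y = 0  [B = 2·N−C = 2·(29/2, 4)−(14, 8)]
   so B = (15, 0)
3. M_x = 10  [2·M = A+B = (5, 3)+(15, 0)]
4. M_y = 3/2  [2·M = A+B = (5, 3)+(15, 0)]
   so M = (10, 3/2)

B = (15, 0)
M = (10, 3/2)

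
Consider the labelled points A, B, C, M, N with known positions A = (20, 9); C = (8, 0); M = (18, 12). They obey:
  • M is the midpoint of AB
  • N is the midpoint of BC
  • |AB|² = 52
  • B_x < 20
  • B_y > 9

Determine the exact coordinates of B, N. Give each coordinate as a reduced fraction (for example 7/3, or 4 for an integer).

1. B_x = 16  [B = 2·M−A = 2·(18, 12)−(20, 9)]
2. B_y = 15  [B = 2·M−A = 2·(18, 12)−(20, 9)]
   so B = (16, 15)
3. N_x = 12  [2·N = B+C = (16, 15)+(8, 0)]
4. N_y = 15/2  [2·N = B+C = (16, 15)+(8, 0)]
   so N = (12, 15/2)

B = (16, 15)
N = (12, 15/2)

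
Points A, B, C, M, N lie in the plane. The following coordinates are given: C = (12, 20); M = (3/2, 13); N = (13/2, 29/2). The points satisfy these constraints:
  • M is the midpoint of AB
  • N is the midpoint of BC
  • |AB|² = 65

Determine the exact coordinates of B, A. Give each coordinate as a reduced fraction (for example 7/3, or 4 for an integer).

B = (1, 9)
A = (2, 17)

1. B_x = 1  [B = 2·N−C = 2·(13/2, 29/2)−(12, 20)]
2. B_y = 9  [B = 2·N−C = 2·(13/2, 29/2)−(12, 20)]
   so B = (1, 9)
3. A_x = 2  [A = 2·M−B = 2·(3/2, 13)−(1, 9)]
4. A_y = 17  [A = 2·M−B = 2·(3/2, 13)−(1, 9)]
   so A = (2, 17)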